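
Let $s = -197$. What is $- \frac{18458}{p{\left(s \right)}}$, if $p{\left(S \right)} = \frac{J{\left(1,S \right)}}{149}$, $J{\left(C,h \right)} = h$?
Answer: $\frac{2750242}{197} \approx 13961.0$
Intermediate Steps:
$p{\left(S \right)} = \frac{S}{149}$
$- \frac{18458}{p{\left(s \right)}} = - \frac{18458}{\frac{1}{149} \left(-197\right)} = - \frac{18458}{- \frac{197}{149}} = \left(-18458\right) \left(- \frac{149}{197}\right) = \frac{2750242}{197}$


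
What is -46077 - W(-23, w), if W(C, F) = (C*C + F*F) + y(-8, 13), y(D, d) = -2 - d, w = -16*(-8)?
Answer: -62975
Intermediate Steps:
w = 128
W(C, F) = -15 + C**2 + F**2 (W(C, F) = (C*C + F*F) + (-2 - 1*13) = (C**2 + F**2) + (-2 - 13) = (C**2 + F**2) - 15 = -15 + C**2 + F**2)
-46077 - W(-23, w) = -46077 - (-15 + (-23)**2 + 128**2) = -46077 - (-15 + 529 + 16384) = -46077 - 1*16898 = -46077 - 16898 = -62975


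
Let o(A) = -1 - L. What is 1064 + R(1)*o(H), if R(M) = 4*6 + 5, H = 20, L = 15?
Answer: 600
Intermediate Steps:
R(M) = 29 (R(M) = 24 + 5 = 29)
o(A) = -16 (o(A) = -1 - 1*15 = -1 - 15 = -16)
1064 + R(1)*o(H) = 1064 + 29*(-16) = 1064 - 464 = 600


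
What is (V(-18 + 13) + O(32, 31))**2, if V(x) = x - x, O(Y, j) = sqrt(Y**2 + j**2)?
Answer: 1985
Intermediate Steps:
V(x) = 0
(V(-18 + 13) + O(32, 31))**2 = (0 + sqrt(32**2 + 31**2))**2 = (0 + sqrt(1024 + 961))**2 = (0 + sqrt(1985))**2 = (sqrt(1985))**2 = 1985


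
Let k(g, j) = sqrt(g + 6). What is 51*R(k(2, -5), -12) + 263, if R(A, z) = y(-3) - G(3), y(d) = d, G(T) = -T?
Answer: 263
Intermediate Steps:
k(g, j) = sqrt(6 + g)
R(A, z) = 0 (R(A, z) = -3 - (-1)*3 = -3 - 1*(-3) = -3 + 3 = 0)
51*R(k(2, -5), -12) + 263 = 51*0 + 263 = 0 + 263 = 263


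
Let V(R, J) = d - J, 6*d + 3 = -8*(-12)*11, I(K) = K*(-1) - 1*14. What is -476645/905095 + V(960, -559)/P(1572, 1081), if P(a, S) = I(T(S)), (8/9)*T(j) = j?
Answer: -153984641/137031383 ≈ -1.1237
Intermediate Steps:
T(j) = 9*j/8
I(K) = -14 - K (I(K) = -K - 14 = -14 - K)
d = 351/2 (d = -½ + (-8*(-12)*11)/6 = -½ + (96*11)/6 = -½ + (⅙)*1056 = -½ + 176 = 351/2 ≈ 175.50)
P(a, S) = -14 - 9*S/8
V(R, J) = 351/2 - J
-476645/905095 + V(960, -559)/P(1572, 1081) = -476645/905095 + (351/2 - 1*(-559))/(-14 - 9/8*1081) = -476645*1/905095 + (351/2 + 559)/(-14 - 9729/8) = -95329/181019 + 1469/(2*(-9841/8)) = -95329/181019 + (1469/2)*(-8/9841) = -95329/181019 - 452/757 = -153984641/137031383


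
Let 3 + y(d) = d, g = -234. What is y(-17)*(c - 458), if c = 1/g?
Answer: 1071730/117 ≈ 9160.1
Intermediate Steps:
y(d) = -3 + d
c = -1/234 (c = 1/(-234) = -1/234 ≈ -0.0042735)
y(-17)*(c - 458) = (-3 - 17)*(-1/234 - 458) = -20*(-107173/234) = 1071730/117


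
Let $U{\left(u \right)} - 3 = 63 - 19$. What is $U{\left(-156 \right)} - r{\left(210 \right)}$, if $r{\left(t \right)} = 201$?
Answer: $-154$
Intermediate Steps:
$U{\left(u \right)} = 47$ ($U{\left(u \right)} = 3 + \left(63 - 19\right) = 3 + 44 = 47$)
$U{\left(-156 \right)} - r{\left(210 \right)} = 47 - 201 = -154$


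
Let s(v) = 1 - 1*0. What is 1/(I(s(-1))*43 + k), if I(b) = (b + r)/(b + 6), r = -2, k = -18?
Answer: -7/169 ≈ -0.041420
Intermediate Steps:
s(v) = 1 (s(v) = 1 + 0 = 1)
I(b) = (-2 + b)/(6 + b) (I(b) = (b - 2)/(b + 6) = (-2 + b)/(6 + b))
1/(I(s(-1))*43 + k) = 1/(((-2 + 1)/(6 + 1))*43 - 18) = 1/((-1/7)*43 - 18) = 1/(((⅐)*(-1))*43 - 18) = 1/(-⅐*43 - 18) = 1/(-43/7 - 18) = 1/(-169/7) = -7/169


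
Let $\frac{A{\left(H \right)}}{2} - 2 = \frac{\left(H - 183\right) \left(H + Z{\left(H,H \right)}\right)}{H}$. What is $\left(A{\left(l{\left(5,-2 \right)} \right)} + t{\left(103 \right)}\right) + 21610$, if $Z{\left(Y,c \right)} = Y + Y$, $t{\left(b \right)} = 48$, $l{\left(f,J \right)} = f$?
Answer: $20594$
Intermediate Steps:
$Z{\left(Y,c \right)} = 2 Y$
$A{\left(H \right)} = -1094 + 6 H$ ($A{\left(H \right)} = 4 + 2 \frac{\left(H - 183\right) \left(H + 2 H\right)}{H} = 4 + 2 \frac{\left(-183 + H\right) 3 H}{H} = 4 + 2 \frac{3 H \left(-183 + H\right)}{H} = 4 + 2 \left(-549 + 3 H\right) = 4 + \left(-1098 + 6 H\right) = -1094 + 6 H$)
$\left(A{\left(l{\left(5,-2 \right)} \right)} + t{\left(103 \right)}\right) + 21610 = \left(\left(-1094 + 6 \cdot 5\right) + 48\right) + 21610 = \left(\left(-1094 + 30\right) + 48\right) + 21610 = \left(-1064 + 48\right) + 21610 = -1016 + 21610 = 20594$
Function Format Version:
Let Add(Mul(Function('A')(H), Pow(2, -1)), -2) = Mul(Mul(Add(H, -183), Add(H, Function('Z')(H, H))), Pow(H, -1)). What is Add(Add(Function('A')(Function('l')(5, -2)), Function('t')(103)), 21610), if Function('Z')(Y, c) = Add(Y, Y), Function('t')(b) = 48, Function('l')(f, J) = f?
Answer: 20594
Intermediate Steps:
Function('Z')(Y, c) = Mul(2, Y)
Function('A')(H) = Add(-1094, Mul(6, H)) (Function('A')(H) = Add(4, Mul(2, Mul(Mul(Add(H, -183), Add(H, Mul(2, H))), Pow(H, -1)))) = Add(4, Mul(2, Mul(Mul(Add(-183, H), Mul(3, H)), Pow(H, -1)))) = Add(4, Mul(2, Mul(Mul(3, H, Add(-183, H)), Pow(H, -1)))) = Add(4, Mul(2, Add(-549, Mul(3, H)))) = Add(4, Add(-1098, Mul(6, H))) = Add(-1094, Mul(6, H)))
Add(Add(Function('A')(Function('l')(5, -2)), Function('t')(103)), 21610) = Add(Add(Add(-1094, Mul(6, 5)), 48), 21610) = Add(Add(Add(-1094, 30), 48), 21610) = Add(Add(-1064, 48), 21610) = Add(-1016, 21610) = 20594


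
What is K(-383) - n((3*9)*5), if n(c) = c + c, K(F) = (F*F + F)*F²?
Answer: 21461480564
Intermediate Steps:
K(F) = F²*(F + F²) (K(F) = (F² + F)*F² = (F + F²)*F² = F²*(F + F²))
n(c) = 2*c
K(-383) - n((3*9)*5) = (-383)³*(1 - 383) - 2*(3*9)*5 = -56181887*(-382) - 2*27*5 = 21461480834 - 2*135 = 21461480834 - 1*270 = 21461480834 - 270 = 21461480564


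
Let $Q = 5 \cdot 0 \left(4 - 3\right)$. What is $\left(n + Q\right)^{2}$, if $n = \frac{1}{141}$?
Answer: $\frac{1}{19881} \approx 5.0299 \cdot 10^{-5}$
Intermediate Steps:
$Q = 0$ ($Q = 0 \cdot 1 = 0$)
$n = \frac{1}{141} \approx 0.0070922$
$\left(n + Q\right)^{2} = \left(\frac{1}{141} + 0\right)^{2} = \left(\frac{1}{141}\right)^{2} = \frac{1}{19881}$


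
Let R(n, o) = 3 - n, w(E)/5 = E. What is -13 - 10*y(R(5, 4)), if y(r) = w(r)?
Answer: 87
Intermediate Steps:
w(E) = 5*E
y(r) = 5*r
-13 - 10*y(R(5, 4)) = -13 - 50*(3 - 1*5) = -13 - 50*(3 - 5) = -13 - 50*(-2) = -13 - 10*(-10) = -13 + 100 = 87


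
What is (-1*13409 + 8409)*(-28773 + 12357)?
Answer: 82080000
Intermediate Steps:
(-1*13409 + 8409)*(-28773 + 12357) = (-13409 + 8409)*(-16416) = -5000*(-16416) = 82080000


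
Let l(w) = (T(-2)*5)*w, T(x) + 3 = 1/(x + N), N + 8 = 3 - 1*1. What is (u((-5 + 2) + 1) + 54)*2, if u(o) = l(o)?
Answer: 341/2 ≈ 170.50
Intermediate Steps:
N = -6 (N = -8 + (3 - 1*1) = -8 + (3 - 1) = -8 + 2 = -6)
T(x) = -3 + 1/(-6 + x) (T(x) = -3 + 1/(x - 6) = -3 + 1/(-6 + x))
l(w) = -125*w/8 (l(w) = (((19 - 3*(-2))/(-6 - 2))*5)*w = (((19 + 6)/(-8))*5)*w = (-1/8*25*5)*w = (-25/8*5)*w = -125*w/8)
u(o) = -125*o/8
(u((-5 + 2) + 1) + 54)*2 = (-125*((-5 + 2) + 1)/8 + 54)*2 = (-125*(-3 + 1)/8 + 54)*2 = (-125/8*(-2) + 54)*2 = (125/4 + 54)*2 = (341/4)*2 = 341/2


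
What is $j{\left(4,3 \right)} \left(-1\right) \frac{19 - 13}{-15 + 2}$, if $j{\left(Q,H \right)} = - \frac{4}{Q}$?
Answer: $- \frac{6}{13} \approx -0.46154$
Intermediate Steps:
$j{\left(4,3 \right)} \left(-1\right) \frac{19 - 13}{-15 + 2} = - \frac{4}{4} \left(-1\right) \frac{19 - 13}{-15 + 2} = \left(-4\right) \frac{1}{4} \left(-1\right) \frac{6}{-13} = \left(-1\right) \left(-1\right) 6 \left(- \frac{1}{13}\right) = 1 \left(- \frac{6}{13}\right) = - \frac{6}{13}$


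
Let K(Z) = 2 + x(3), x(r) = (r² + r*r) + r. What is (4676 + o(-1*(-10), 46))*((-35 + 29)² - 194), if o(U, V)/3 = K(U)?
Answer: -749710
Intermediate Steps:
x(r) = r + 2*r² (x(r) = (r² + r²) + r = 2*r² + r = r + 2*r²)
K(Z) = 23 (K(Z) = 2 + 3*(1 + 2*3) = 2 + 3*(1 + 6) = 2 + 3*7 = 2 + 21 = 23)
o(U, V) = 69 (o(U, V) = 3*23 = 69)
(4676 + o(-1*(-10), 46))*((-35 + 29)² - 194) = (4676 + 69)*((-35 + 29)² - 194) = 4745*((-6)² - 194) = 4745*(36 - 194) = 4745*(-158) = -749710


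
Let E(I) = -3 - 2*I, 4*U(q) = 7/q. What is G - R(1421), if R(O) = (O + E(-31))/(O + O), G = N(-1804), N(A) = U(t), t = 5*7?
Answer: -13379/28420 ≈ -0.47076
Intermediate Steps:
t = 35
U(q) = 7/(4*q) (U(q) = (7/q)/4 = 7/(4*q))
N(A) = 1/20 (N(A) = (7/4)/35 = (7/4)*(1/35) = 1/20)
G = 1/20 ≈ 0.050000
R(O) = (59 + O)/(2*O) (R(O) = (O + (-3 - 2*(-31)))/(O + O) = (O + (-3 + 62))/((2*O)) = (O + 59)*(1/(2*O)) = (59 + O)*(1/(2*O)) = (59 + O)/(2*O))
G - R(1421) = 1/20 - (59 + 1421)/(2*1421) = 1/20 - 1480/(2*1421) = 1/20 - 1*740/1421 = 1/20 - 740/1421 = -13379/28420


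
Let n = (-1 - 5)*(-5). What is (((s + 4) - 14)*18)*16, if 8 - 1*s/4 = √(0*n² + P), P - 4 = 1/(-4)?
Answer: 6336 - 576*√15 ≈ 4105.2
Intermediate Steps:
n = 30 (n = -6*(-5) = 30)
P = 15/4 (P = 4 + 1/(-4) = 4 - ¼ = 15/4 ≈ 3.7500)
s = 32 - 2*√15 (s = 32 - 4*√(0*30² + 15/4) = 32 - 4*√(0*900 + 15/4) = 32 - 4*√(0 + 15/4) = 32 - 2*√15 ≈ 24.254)
(((s + 4) - 14)*18)*16 = ((((32 - 2*√15) + 4) - 14)*18)*16 = (((36 - 2*√15) - 14)*18)*16 = ((22 - 2*√15)*18)*16 = (396 - 36*√15)*16 = 6336 - 576*√15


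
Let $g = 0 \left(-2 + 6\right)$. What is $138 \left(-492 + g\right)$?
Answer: $-67896$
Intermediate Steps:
$g = 0$ ($g = 0 \cdot 4 = 0$)
$138 \left(-492 + g\right) = 138 \left(-492 + 0\right) = 138 \left(-492\right) = -67896$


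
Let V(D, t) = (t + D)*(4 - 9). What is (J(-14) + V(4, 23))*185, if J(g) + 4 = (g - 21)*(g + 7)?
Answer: 19610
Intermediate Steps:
V(D, t) = -5*D - 5*t (V(D, t) = (D + t)*(-5) = -5*D - 5*t)
J(g) = -4 + (-21 + g)*(7 + g) (J(g) = -4 + (g - 21)*(g + 7) = -4 + (-21 + g)*(7 + g))
(J(-14) + V(4, 23))*185 = ((-151 + (-14)² - 14*(-14)) + (-5*4 - 5*23))*185 = ((-151 + 196 + 196) + (-20 - 115))*185 = (241 - 135)*185 = 106*185 = 19610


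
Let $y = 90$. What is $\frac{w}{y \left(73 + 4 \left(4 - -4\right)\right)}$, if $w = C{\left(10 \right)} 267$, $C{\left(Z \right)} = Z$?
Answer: $\frac{89}{315} \approx 0.28254$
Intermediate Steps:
$w = 2670$ ($w = 10 \cdot 267 = 2670$)
$\frac{w}{y \left(73 + 4 \left(4 - -4\right)\right)} = \frac{2670}{90 \left(73 + 4 \left(4 - -4\right)\right)} = \frac{2670}{90 \left(73 + 4 \left(4 + 4\right)\right)} = \frac{2670}{90 \left(73 + 4 \cdot 8\right)} = \frac{2670}{90 \left(73 + 32\right)} = \frac{2670}{90 \cdot 105} = \frac{2670}{9450} = 2670 \cdot \frac{1}{9450} = \frac{89}{315}$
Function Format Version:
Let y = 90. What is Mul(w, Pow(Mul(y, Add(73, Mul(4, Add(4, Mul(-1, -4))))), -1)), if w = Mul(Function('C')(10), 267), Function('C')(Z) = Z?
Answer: Rational(89, 315) ≈ 0.28254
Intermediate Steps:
w = 2670 (w = Mul(10, 267) = 2670)
Mul(w, Pow(Mul(y, Add(73, Mul(4, Add(4, Mul(-1, -4))))), -1)) = Mul(2670, Pow(Mul(90, Add(73, Mul(4, Add(4, Mul(-1, -4))))), -1)) = Mul(2670, Pow(Mul(90, Add(73, Mul(4, Add(4, 4)))), -1)) = Mul(2670, Pow(Mul(90, Add(73, Mul(4, 8))), -1)) = Mul(2670, Pow(Mul(90, Add(73, 32)), -1)) = Mul(2670, Pow(Mul(90, 105), -1)) = Mul(2670, Pow(9450, -1)) = Mul(2670, Rational(1, 9450)) = Rational(89, 315)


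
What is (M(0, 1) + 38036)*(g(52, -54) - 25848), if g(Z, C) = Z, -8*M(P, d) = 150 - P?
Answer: -980692981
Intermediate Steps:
M(P, d) = -75/4 + P/8 (M(P, d) = -(150 - P)/8 = -75/4 + P/8)
(M(0, 1) + 38036)*(g(52, -54) - 25848) = ((-75/4 + (⅛)*0) + 38036)*(52 - 25848) = ((-75/4 + 0) + 38036)*(-25796) = (-75/4 + 38036)*(-25796) = (152069/4)*(-25796) = -980692981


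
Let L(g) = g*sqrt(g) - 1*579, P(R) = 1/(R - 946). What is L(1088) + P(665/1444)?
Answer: -41607595/71861 + 8704*sqrt(17) ≈ 35309.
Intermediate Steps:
P(R) = 1/(-946 + R)
L(g) = -579 + g**(3/2) (L(g) = g**(3/2) - 579 = -579 + g**(3/2))
L(1088) + P(665/1444) = (-579 + 1088**(3/2)) + 1/(-946 + 665/1444) = (-579 + 8704*sqrt(17)) + 1/(-946 + 665*(1/1444)) = (-579 + 8704*sqrt(17)) + 1/(-946 + 35/76) = (-579 + 8704*sqrt(17)) + 1/(-71861/76) = (-579 + 8704*sqrt(17)) - 76/71861 = -41607595/71861 + 8704*sqrt(17)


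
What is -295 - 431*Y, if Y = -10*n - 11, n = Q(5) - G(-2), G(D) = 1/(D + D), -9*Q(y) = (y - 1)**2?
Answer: -38497/18 ≈ -2138.7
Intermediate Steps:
Q(y) = -(-1 + y)**2/9 (Q(y) = -(y - 1)**2/9 = -(-1 + y)**2/9)
G(D) = 1/(2*D)
n = -55/36 (n = -(-1 + 5)**2/9 - 1/(2*(-2)) = -1/9*4**2 - (-1)/(2*2) = -1/9*16 - 1*(-1/4) = -16/9 + 1/4 = -55/36 ≈ -1.5278)
Y = 77/18 (Y = -10*(-55/36) - 11 = 275/18 - 11 = 77/18 ≈ 4.2778)
-295 - 431*Y = -295 - 431*77/18 = -295 - 33187/18 = -38497/18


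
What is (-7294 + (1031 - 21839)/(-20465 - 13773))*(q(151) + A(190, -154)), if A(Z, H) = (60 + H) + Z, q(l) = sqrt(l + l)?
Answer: -705066816/1007 - 7344446*sqrt(302)/1007 ≈ -8.2691e+5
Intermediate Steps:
q(l) = sqrt(2)*sqrt(l) (q(l) = sqrt(2*l) = sqrt(2)*sqrt(l))
A(Z, H) = 60 + H + Z
(-7294 + (1031 - 21839)/(-20465 - 13773))*(q(151) + A(190, -154)) = (-7294 + (1031 - 21839)/(-20465 - 13773))*(sqrt(2)*sqrt(151) + (60 - 154 + 190)) = (-7294 - 20808/(-34238))*(sqrt(302) + 96) = (-7294 - 20808*(-1/34238))*(96 + sqrt(302)) = (-7294 + 612/1007)*(96 + sqrt(302)) = -7344446*(96 + sqrt(302))/1007 = -705066816/1007 - 7344446*sqrt(302)/1007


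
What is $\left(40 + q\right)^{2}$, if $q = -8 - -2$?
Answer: $1156$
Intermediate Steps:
$q = -6$ ($q = -8 + 2 = -6$)
$\left(40 + q\right)^{2} = \left(40 - 6\right)^{2} = 34^{2} = 1156$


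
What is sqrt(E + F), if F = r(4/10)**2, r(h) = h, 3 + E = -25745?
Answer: 4*I*sqrt(40231)/5 ≈ 160.46*I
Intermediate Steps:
E = -25748 (E = -3 - 25745 = -25748)
F = 4/25 (F = (4/10)**2 = (4*(1/10))**2 = (2/5)**2 = 4/25 ≈ 0.16000)
sqrt(E + F) = sqrt(-25748 + 4/25) = sqrt(-643696/25) = 4*I*sqrt(40231)/5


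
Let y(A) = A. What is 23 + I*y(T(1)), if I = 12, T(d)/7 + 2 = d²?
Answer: -61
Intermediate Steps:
T(d) = -14 + 7*d²
23 + I*y(T(1)) = 23 + 12*(-14 + 7*1²) = 23 + 12*(-14 + 7*1) = 23 + 12*(-14 + 7) = 23 + 12*(-7) = 23 - 84 = -61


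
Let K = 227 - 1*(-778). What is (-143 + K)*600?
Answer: 517200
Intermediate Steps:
K = 1005 (K = 227 + 778 = 1005)
(-143 + K)*600 = (-143 + 1005)*600 = 862*600 = 517200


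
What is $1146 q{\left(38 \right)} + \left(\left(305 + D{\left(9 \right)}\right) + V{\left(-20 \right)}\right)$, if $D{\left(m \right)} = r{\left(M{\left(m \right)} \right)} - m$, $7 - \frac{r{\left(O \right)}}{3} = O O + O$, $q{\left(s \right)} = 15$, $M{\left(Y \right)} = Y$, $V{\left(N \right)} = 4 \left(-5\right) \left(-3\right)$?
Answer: $17297$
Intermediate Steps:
$V{\left(N \right)} = 60$ ($V{\left(N \right)} = \left(-20\right) \left(-3\right) = 60$)
$r{\left(O \right)} = 21 - 3 O - 3 O^{2}$ ($r{\left(O \right)} = 21 - 3 \left(O O + O\right) = 21 - 3 \left(O^{2} + O\right) = 21 - 3 \left(O + O^{2}\right) = 21 - \left(3 O + 3 O^{2}\right) = 21 - 3 O - 3 O^{2}$)
$D{\left(m \right)} = 21 - 4 m - 3 m^{2}$ ($D{\left(m \right)} = \left(21 - 3 m - 3 m^{2}\right) - m = 21 - 4 m - 3 m^{2}$)
$1146 q{\left(38 \right)} + \left(\left(305 + D{\left(9 \right)}\right) + V{\left(-20 \right)}\right) = 1146 \cdot 15 + \left(\left(305 - \left(15 + 243\right)\right) + 60\right) = 17190 + \left(\left(305 - 258\right) + 60\right) = 17190 + \left(47 + 60\right) = 17190 + 107 = 17297$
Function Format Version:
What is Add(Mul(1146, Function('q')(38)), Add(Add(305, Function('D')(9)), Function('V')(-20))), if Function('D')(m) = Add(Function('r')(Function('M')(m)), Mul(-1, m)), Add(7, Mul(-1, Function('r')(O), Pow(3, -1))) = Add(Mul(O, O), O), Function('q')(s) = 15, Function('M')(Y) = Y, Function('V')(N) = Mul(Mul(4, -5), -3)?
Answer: 17297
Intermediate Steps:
Function('V')(N) = 60 (Function('V')(N) = Mul(-20, -3) = 60)
Function('r')(O) = Add(21, Mul(-3, O), Mul(-3, Pow(O, 2))) (Function('r')(O) = Add(21, Mul(-3, Add(Mul(O, O), O))) = Add(21, Mul(-3, Add(Pow(O, 2), O))) = Add(21, Mul(-3, Add(O, Pow(O, 2)))) = Add(21, Add(Mul(-3, O), Mul(-3, Pow(O, 2)))) = Add(21, Mul(-3, O), Mul(-3, Pow(O, 2))))
Function('D')(m) = Add(21, Mul(-4, m), Mul(-3, Pow(m, 2))) (Function('D')(m) = Add(Add(21, Mul(-3, m), Mul(-3, Pow(m, 2))), Mul(-1, m)) = Add(21, Mul(-4, m), Mul(-3, Pow(m, 2))))
Add(Mul(1146, Function('q')(38)), Add(Add(305, Function('D')(9)), Function('V')(-20))) = Add(Mul(1146, 15), Add(Add(305, Add(21, Mul(-4, 9), Mul(-3, Pow(9, 2)))), 60)) = Add(17190, Add(Add(305, Add(21, -36, Mul(-3, 81))), 60)) = Add(17190, Add(Add(305, Add(21, -36, -243)), 60)) = Add(17190, Add(Add(305, -258), 60)) = Add(17190, Add(47, 60)) = Add(17190, 107) = 17297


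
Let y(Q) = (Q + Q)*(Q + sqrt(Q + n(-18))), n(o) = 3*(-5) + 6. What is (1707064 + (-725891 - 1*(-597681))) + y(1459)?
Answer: 5836216 + 14590*sqrt(58) ≈ 5.9473e+6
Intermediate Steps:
n(o) = -9 (n(o) = -15 + 6 = -9)
y(Q) = 2*Q*(Q + sqrt(-9 + Q)) (y(Q) = (Q + Q)*(Q + sqrt(Q - 9)) = (2*Q)*(Q + sqrt(-9 + Q)) = 2*Q*(Q + sqrt(-9 + Q)))
(1707064 + (-725891 - 1*(-597681))) + y(1459) = (1707064 + (-725891 - 1*(-597681))) + 2*1459*(1459 + sqrt(-9 + 1459)) = (1707064 + (-725891 + 597681)) + 2*1459*(1459 + sqrt(1450)) = (1707064 - 128210) + 2*1459*(1459 + 5*sqrt(58)) = 1578854 + (4257362 + 14590*sqrt(58)) = 5836216 + 14590*sqrt(58)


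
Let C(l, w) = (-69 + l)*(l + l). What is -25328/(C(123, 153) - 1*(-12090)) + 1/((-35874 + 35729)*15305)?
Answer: -28104278087/28155307575 ≈ -0.99819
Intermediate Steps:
C(l, w) = 2*l*(-69 + l) (C(l, w) = (-69 + l)*(2*l) = 2*l*(-69 + l))
-25328/(C(123, 153) - 1*(-12090)) + 1/((-35874 + 35729)*15305) = -25328/(2*123*(-69 + 123) - 1*(-12090)) + 1/((-35874 + 35729)*15305) = -25328/(2*123*54 + 12090) + (1/15305)/(-145) = -25328/(13284 + 12090) - 1/145*1/15305 = -25328/25374 - 1/2219225 = -25328*1/25374 - 1/2219225 = -12664/12687 - 1/2219225 = -28104278087/28155307575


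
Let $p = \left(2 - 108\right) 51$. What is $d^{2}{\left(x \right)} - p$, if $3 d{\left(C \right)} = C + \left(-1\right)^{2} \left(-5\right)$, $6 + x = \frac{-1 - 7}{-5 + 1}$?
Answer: $5415$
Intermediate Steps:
$p = -5406$ ($p = \left(-106\right) 51 = -5406$)
$x = -4$ ($x = -6 + \frac{-1 - 7}{-5 + 1} = -6 - \frac{8}{-4} = -6 - -2 = -6 + 2 = -4$)
$d{\left(C \right)} = - \frac{5}{3} + \frac{C}{3}$ ($d{\left(C \right)} = \frac{C + \left(-1\right)^{2} \left(-5\right)}{3} = \frac{C + 1 \left(-5\right)}{3} = \frac{C - 5}{3} = \frac{-5 + C}{3} = - \frac{5}{3} + \frac{C}{3}$)
$d^{2}{\left(x \right)} - p = \left(- \frac{5}{3} + \frac{1}{3} \left(-4\right)\right)^{2} - -5406 = \left(- \frac{5}{3} - \frac{4}{3}\right)^{2} + 5406 = \left(-3\right)^{2} + 5406 = 9 + 5406 = 5415$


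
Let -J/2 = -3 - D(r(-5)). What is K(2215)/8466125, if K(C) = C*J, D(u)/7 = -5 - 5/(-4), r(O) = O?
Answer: -41199/3386450 ≈ -0.012166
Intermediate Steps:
D(u) = -105/4 (D(u) = 7*(-5 - 5/(-4)) = 7*(-5 - 5*(-¼)) = 7*(-5 + 5/4) = 7*(-15/4) = -105/4)
J = -93/2 (J = -2*(-3 - 1*(-105/4)) = -2*(-3 + 105/4) = -2*93/4 = -93/2 ≈ -46.500)
K(C) = -93*C/2 (K(C) = C*(-93/2) = -93*C/2)
K(2215)/8466125 = -93/2*2215/8466125 = -205995/2*1/8466125 = -41199/3386450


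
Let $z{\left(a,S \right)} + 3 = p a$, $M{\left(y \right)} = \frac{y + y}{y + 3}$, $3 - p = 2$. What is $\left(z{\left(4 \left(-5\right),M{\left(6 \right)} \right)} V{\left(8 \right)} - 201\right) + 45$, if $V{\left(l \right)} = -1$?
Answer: $-133$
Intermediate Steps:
$p = 1$ ($p = 3 - 2 = 1$)
$M{\left(y \right)} = \frac{2 y}{3 + y}$
$z{\left(a,S \right)} = -3 + a$ ($z{\left(a,S \right)} = -3 + 1 a = -3 + a$)
$\left(z{\left(4 \left(-5\right),M{\left(6 \right)} \right)} V{\left(8 \right)} - 201\right) + 45 = \left(\left(-3 + 4 \left(-5\right)\right) \left(-1\right) - 201\right) + 45 = \left(\left(-3 - 20\right) \left(-1\right) - 201\right) + 45 = \left(\left(-23\right) \left(-1\right) - 201\right) + 45 = \left(23 - 201\right) + 45 = -178 + 45 = -133$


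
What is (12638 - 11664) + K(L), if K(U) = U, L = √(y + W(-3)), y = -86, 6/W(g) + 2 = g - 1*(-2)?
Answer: 974 + 2*I*√22 ≈ 974.0 + 9.3808*I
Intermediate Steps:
W(g) = 6/g (W(g) = 6/(-2 + (g - 1*(-2))) = 6/(-2 + (g + 2)) = 6/(-2 + (2 + g)) = 6/g)
L = 2*I*√22 (L = √(-86 + 6/(-3)) = √(-86 + 6*(-⅓)) = √(-86 - 2) = √(-88) = 2*I*√22 ≈ 9.3808*I)
(12638 - 11664) + K(L) = (12638 - 11664) + 2*I*√22 = 974 + 2*I*√22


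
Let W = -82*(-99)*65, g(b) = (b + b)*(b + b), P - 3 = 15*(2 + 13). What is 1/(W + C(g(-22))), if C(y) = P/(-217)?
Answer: 217/114504162 ≈ 1.8951e-6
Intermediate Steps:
P = 228 (P = 3 + 15*(2 + 13) = 3 + 15*15 = 3 + 225 = 228)
g(b) = 4*b**2 (g(b) = (2*b)*(2*b) = 4*b**2)
W = 527670 (W = 8118*65 = 527670)
C(y) = -228/217 (C(y) = 228/(-217) = 228*(-1/217) = -228/217)
1/(W + C(g(-22))) = 1/(527670 - 228/217) = 1/(114504162/217) = 217/114504162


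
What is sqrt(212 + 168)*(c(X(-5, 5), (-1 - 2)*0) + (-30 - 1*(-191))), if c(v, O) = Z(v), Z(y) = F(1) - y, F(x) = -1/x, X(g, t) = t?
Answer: 310*sqrt(95) ≈ 3021.5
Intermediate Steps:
Z(y) = -1 - y (Z(y) = -1/1 - y = -1*1 - y = -1 - y)
c(v, O) = -1 - v
sqrt(212 + 168)*(c(X(-5, 5), (-1 - 2)*0) + (-30 - 1*(-191))) = sqrt(212 + 168)*((-1 - 1*5) + (-30 - 1*(-191))) = sqrt(380)*((-1 - 5) + (-30 + 191)) = (2*sqrt(95))*(-6 + 161) = (2*sqrt(95))*155 = 310*sqrt(95)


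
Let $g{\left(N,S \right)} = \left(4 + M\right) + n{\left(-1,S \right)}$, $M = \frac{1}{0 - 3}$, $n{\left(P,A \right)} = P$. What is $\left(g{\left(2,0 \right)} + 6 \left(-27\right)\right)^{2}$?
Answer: $\frac{228484}{9} \approx 25387.0$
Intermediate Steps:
$M = - \frac{1}{3}$ ($M = \frac{1}{-3} = - \frac{1}{3} \approx -0.33333$)
$g{\left(N,S \right)} = \frac{8}{3}$ ($g{\left(N,S \right)} = \left(4 - \frac{1}{3}\right) - 1 = \frac{11}{3} - 1 = \frac{8}{3}$)
$\left(g{\left(2,0 \right)} + 6 \left(-27\right)\right)^{2} = \left(\frac{8}{3} + 6 \left(-27\right)\right)^{2} = \left(\frac{8}{3} - 162\right)^{2} = \left(- \frac{478}{3}\right)^{2} = \frac{228484}{9}$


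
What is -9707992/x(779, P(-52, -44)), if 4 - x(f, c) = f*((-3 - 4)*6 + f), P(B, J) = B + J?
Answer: 1386856/82017 ≈ 16.909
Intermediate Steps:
x(f, c) = 4 - f*(-42 + f) (x(f, c) = 4 - f*((-3 - 4)*6 + f) = 4 - f*(-7*6 + f) = 4 - f*(-42 + f))
-9707992/x(779, P(-52, -44)) = -9707992/(4 - 1*779**2 + 42*779) = -9707992/(4 - 1*606841 + 32718) = -9707992/(4 - 606841 + 32718) = -9707992/(-574119) = -9707992*(-1/574119) = 1386856/82017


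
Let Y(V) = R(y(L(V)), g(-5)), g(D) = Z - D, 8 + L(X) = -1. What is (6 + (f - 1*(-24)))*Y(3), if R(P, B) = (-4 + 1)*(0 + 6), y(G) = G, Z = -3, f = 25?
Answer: -990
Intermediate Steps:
L(X) = -9 (L(X) = -8 - 1 = -9)
g(D) = -3 - D
R(P, B) = -18 (R(P, B) = -3*6 = -18)
Y(V) = -18
(6 + (f - 1*(-24)))*Y(3) = (6 + (25 - 1*(-24)))*(-18) = (6 + (25 + 24))*(-18) = (6 + 49)*(-18) = 55*(-18) = -990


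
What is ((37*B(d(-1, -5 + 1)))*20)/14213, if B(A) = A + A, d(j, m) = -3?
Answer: -4440/14213 ≈ -0.31239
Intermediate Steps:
B(A) = 2*A
((37*B(d(-1, -5 + 1)))*20)/14213 = ((37*(2*(-3)))*20)/14213 = ((37*(-6))*20)*(1/14213) = -222*20*(1/14213) = -4440*1/14213 = -4440/14213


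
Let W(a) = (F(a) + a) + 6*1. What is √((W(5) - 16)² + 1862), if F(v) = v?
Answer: 7*√38 ≈ 43.151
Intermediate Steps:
W(a) = 6 + 2*a (W(a) = (a + a) + 6*1 = 2*a + 6 = 6 + 2*a)
√((W(5) - 16)² + 1862) = √(((6 + 2*5) - 16)² + 1862) = √(((6 + 10) - 16)² + 1862) = √((16 - 16)² + 1862) = √(0² + 1862) = √(0 + 1862) = √1862 = 7*√38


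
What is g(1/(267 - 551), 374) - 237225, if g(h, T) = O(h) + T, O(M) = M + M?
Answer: -33632843/142 ≈ -2.3685e+5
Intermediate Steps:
O(M) = 2*M
g(h, T) = T + 2*h (g(h, T) = 2*h + T = T + 2*h)
g(1/(267 - 551), 374) - 237225 = (374 + 2/(267 - 551)) - 237225 = (374 + 2/(-284)) - 237225 = (374 + 2*(-1/284)) - 237225 = (374 - 1/142) - 237225 = 53107/142 - 237225 = -33632843/142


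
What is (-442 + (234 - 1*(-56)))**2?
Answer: 23104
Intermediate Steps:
(-442 + (234 - 1*(-56)))**2 = (-442 + (234 + 56))**2 = (-442 + 290)**2 = (-152)**2 = 23104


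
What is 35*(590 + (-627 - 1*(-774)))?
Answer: 25795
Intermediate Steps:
35*(590 + (-627 - 1*(-774))) = 35*(590 + (-627 + 774)) = 35*(590 + 147) = 35*737 = 25795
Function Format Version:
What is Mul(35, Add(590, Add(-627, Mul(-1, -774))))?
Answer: 25795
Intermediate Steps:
Mul(35, Add(590, Add(-627, Mul(-1, -774)))) = Mul(35, Add(590, Add(-627, 774))) = Mul(35, Add(590, 147)) = Mul(35, 737) = 25795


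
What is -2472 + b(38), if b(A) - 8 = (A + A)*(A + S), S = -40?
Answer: -2616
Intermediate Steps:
b(A) = 8 + 2*A*(-40 + A) (b(A) = 8 + (A + A)*(A - 40) = 8 + (2*A)*(-40 + A) = 8 + 2*A*(-40 + A))
-2472 + b(38) = -2472 + (8 - 80*38 + 2*38²) = -2472 + (8 - 3040 + 2*1444) = -2472 + (8 - 3040 + 2888) = -2472 - 144 = -2616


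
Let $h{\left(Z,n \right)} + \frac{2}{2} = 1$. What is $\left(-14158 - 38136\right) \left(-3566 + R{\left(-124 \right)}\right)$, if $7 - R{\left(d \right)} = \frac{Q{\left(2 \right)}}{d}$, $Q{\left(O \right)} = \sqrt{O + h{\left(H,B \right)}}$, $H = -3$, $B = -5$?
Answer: $186114346 - \frac{26147 \sqrt{2}}{62} \approx 1.8611 \cdot 10^{8}$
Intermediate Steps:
$h{\left(Z,n \right)} = 0$ ($h{\left(Z,n \right)} = -1 + 1 = 0$)
$Q{\left(O \right)} = \sqrt{O}$ ($Q{\left(O \right)} = \sqrt{O + 0} = \sqrt{O}$)
$R{\left(d \right)} = 7 - \frac{\sqrt{2}}{d}$
$\left(-14158 - 38136\right) \left(-3566 + R{\left(-124 \right)}\right) = \left(-14158 - 38136\right) \left(-3566 + \left(7 - \frac{\sqrt{2}}{-124}\right)\right) = - 52294 \left(-3566 + \left(7 - \sqrt{2} \left(- \frac{1}{124}\right)\right)\right) = - 52294 \left(-3566 + \left(7 + \frac{\sqrt{2}}{124}\right)\right) = - 52294 \left(-3559 + \frac{\sqrt{2}}{124}\right) = 186114346 - \frac{26147 \sqrt{2}}{62}$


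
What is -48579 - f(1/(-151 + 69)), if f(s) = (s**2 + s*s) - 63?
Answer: -163110793/3362 ≈ -48516.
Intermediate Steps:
f(s) = -63 + 2*s**2 (f(s) = (s**2 + s**2) - 63 = 2*s**2 - 63 = -63 + 2*s**2)
-48579 - f(1/(-151 + 69)) = -48579 - (-63 + 2*(1/(-151 + 69))**2) = -48579 - (-63 + 2*(1/(-82))**2) = -48579 - (-63 + 2*(-1/82)**2) = -48579 - (-63 + 2*(1/6724)) = -48579 - (-63 + 1/3362) = -48579 - 1*(-211805/3362) = -48579 + 211805/3362 = -163110793/3362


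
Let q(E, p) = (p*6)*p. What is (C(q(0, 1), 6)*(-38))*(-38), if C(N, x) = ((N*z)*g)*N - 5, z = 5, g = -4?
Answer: -1046900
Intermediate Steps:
q(E, p) = 6*p² (q(E, p) = (6*p)*p = 6*p²)
C(N, x) = -5 - 20*N² (C(N, x) = ((N*5)*(-4))*N - 5 = ((5*N)*(-4))*N - 5 = (-20*N)*N - 5 = -20*N² - 5 = -5 - 20*N²)
(C(q(0, 1), 6)*(-38))*(-38) = ((-5 - 20*(6*1²)²)*(-38))*(-38) = ((-5 - 20*(6*1)²)*(-38))*(-38) = ((-5 - 20*6²)*(-38))*(-38) = ((-5 - 20*36)*(-38))*(-38) = ((-5 - 720)*(-38))*(-38) = -725*(-38)*(-38) = 27550*(-38) = -1046900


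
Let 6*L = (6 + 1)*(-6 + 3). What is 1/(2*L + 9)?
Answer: ½ ≈ 0.50000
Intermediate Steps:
L = -7/2 (L = ((6 + 1)*(-6 + 3))/6 = (7*(-3))/6 = (⅙)*(-21) = -7/2 ≈ -3.5000)
1/(2*L + 9) = 1/(2*(-7/2) + 9) = 1/(-7 + 9) = 1/2 = ½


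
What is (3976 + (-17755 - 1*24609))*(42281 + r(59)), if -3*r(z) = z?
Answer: -1622328064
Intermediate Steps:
r(z) = -z/3
(3976 + (-17755 - 1*24609))*(42281 + r(59)) = (3976 + (-17755 - 1*24609))*(42281 - 1/3*59) = (3976 + (-17755 - 24609))*(42281 - 59/3) = (3976 - 42364)*(126784/3) = -38388*126784/3 = -1622328064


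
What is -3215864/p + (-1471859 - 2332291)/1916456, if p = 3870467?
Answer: -10443449448017/3708789852476 ≈ -2.8159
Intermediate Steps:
-3215864/p + (-1471859 - 2332291)/1916456 = -3215864/3870467 + (-1471859 - 2332291)/1916456 = -3215864*1/3870467 - 3804150*1/1916456 = -3215864/3870467 - 1902075/958228 = -10443449448017/3708789852476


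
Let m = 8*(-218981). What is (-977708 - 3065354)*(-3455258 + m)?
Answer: 21052652398572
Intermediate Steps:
m = -1751848
(-977708 - 3065354)*(-3455258 + m) = (-977708 - 3065354)*(-3455258 - 1751848) = -4043062*(-5207106) = 21052652398572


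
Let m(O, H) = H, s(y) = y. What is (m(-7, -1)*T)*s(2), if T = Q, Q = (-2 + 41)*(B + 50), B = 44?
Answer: -7332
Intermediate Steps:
Q = 3666 (Q = (-2 + 41)*(44 + 50) = 39*94 = 3666)
T = 3666
(m(-7, -1)*T)*s(2) = -1*3666*2 = -3666*2 = -7332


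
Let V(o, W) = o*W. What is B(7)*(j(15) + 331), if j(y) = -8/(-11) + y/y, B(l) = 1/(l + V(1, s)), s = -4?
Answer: 1220/11 ≈ 110.91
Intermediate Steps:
V(o, W) = W*o
B(l) = 1/(-4 + l) (B(l) = 1/(l - 4*1) = 1/(l - 4) = 1/(-4 + l))
j(y) = 19/11 (j(y) = -8*(-1/11) + 1 = 8/11 + 1 = 19/11)
B(7)*(j(15) + 331) = (19/11 + 331)/(-4 + 7) = (3660/11)/3 = (⅓)*(3660/11) = 1220/11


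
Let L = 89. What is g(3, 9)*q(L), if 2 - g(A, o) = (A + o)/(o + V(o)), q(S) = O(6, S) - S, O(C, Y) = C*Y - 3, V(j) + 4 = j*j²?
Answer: 321776/367 ≈ 876.77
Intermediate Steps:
V(j) = -4 + j³ (V(j) = -4 + j*j² = -4 + j³)
O(C, Y) = -3 + C*Y
q(S) = -3 + 5*S (q(S) = (-3 + 6*S) - S = -3 + 5*S)
g(A, o) = 2 - (A + o)/(-4 + o + o³) (g(A, o) = 2 - (A + o)/(o + (-4 + o³)) = 2 - (A + o)/(-4 + o + o³))
g(3, 9)*q(L) = ((-8 + 9 - 1*3 + 2*9³)/(-4 + 9 + 9³))*(-3 + 5*89) = ((-8 + 9 - 3 + 2*729)/(-4 + 9 + 729))*(-3 + 445) = ((-8 + 9 - 3 + 1458)/734)*442 = ((1/734)*1456)*442 = (728/367)*442 = 321776/367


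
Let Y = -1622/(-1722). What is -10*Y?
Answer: -8110/861 ≈ -9.4193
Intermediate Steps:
Y = 811/861 (Y = -1622*(-1/1722) = 811/861 ≈ 0.94193)
-10*Y = -10*811/861 = -8110/861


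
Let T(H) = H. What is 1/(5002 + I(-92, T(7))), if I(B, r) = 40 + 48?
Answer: 1/5090 ≈ 0.00019646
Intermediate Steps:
I(B, r) = 88
1/(5002 + I(-92, T(7))) = 1/(5002 + 88) = 1/5090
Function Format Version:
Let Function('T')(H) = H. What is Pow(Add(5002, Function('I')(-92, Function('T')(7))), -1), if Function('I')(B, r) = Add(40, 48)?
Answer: Rational(1, 5090) ≈ 0.00019646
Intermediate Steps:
Function('I')(B, r) = 88
Pow(Add(5002, Function('I')(-92, Function('T')(7))), -1) = Pow(Add(5002, 88), -1) = Pow(5090, -1) = Rational(1, 5090)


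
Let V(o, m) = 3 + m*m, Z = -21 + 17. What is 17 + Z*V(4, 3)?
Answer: -31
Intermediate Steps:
Z = -4
V(o, m) = 3 + m²
17 + Z*V(4, 3) = 17 - 4*(3 + 3²) = 17 - 4*(3 + 9) = 17 - 4*12 = 17 - 48 = -31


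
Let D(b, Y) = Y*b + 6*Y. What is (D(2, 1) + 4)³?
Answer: 1728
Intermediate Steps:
D(b, Y) = 6*Y + Y*b
(D(2, 1) + 4)³ = (1*(6 + 2) + 4)³ = (1*8 + 4)³ = (8 + 4)³ = 12³ = 1728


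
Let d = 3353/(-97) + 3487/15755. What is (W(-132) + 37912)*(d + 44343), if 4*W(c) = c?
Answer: 2564939982106191/1528235 ≈ 1.6784e+9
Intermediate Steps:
W(c) = c/4
d = -52488276/1528235 (d = 3353*(-1/97) + 3487*(1/15755) = -3353/97 + 3487/15755 = -52488276/1528235 ≈ -34.346)
(W(-132) + 37912)*(d + 44343) = ((¼)*(-132) + 37912)*(-52488276/1528235 + 44343) = (-33 + 37912)*(67714036329/1528235) = 37879*(67714036329/1528235) = 2564939982106191/1528235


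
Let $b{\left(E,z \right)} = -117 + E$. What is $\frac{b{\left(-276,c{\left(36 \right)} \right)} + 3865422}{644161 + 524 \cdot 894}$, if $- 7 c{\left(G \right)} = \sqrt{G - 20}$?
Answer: $\frac{94269}{27137} \approx 3.4738$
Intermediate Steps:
$c{\left(G \right)} = - \frac{\sqrt{-20 + G}}{7}$ ($c{\left(G \right)} = - \frac{\sqrt{G - 20}}{7} = - \frac{\sqrt{-20 + G}}{7}$)
$\frac{b{\left(-276,c{\left(36 \right)} \right)} + 3865422}{644161 + 524 \cdot 894} = \frac{\left(-117 - 276\right) + 3865422}{644161 + 524 \cdot 894} = \frac{-393 + 3865422}{644161 + 468456} = \frac{3865029}{1112617} = 3865029 \cdot \frac{1}{1112617} = \frac{94269}{27137}$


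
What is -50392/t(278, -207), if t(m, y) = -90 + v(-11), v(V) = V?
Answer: 50392/101 ≈ 498.93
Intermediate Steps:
t(m, y) = -101 (t(m, y) = -90 - 11 = -101)
-50392/t(278, -207) = -50392/(-101) = -50392*(-1/101) = 50392/101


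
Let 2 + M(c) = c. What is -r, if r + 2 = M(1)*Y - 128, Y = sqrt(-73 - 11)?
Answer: 130 + 2*I*sqrt(21) ≈ 130.0 + 9.1651*I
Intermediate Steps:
Y = 2*I*sqrt(21) (Y = sqrt(-84) = 2*I*sqrt(21) ≈ 9.1651*I)
M(c) = -2 + c
r = -130 - 2*I*sqrt(21) (r = -2 + ((-2 + 1)*(2*I*sqrt(21)) - 128) = -2 + (-2*I*sqrt(21) - 128) = -2 + (-128 - 2*I*sqrt(21)) = -130 - 2*I*sqrt(21) ≈ -130.0 - 9.1651*I)
-r = -(-130 - 2*I*sqrt(21)) = 130 + 2*I*sqrt(21)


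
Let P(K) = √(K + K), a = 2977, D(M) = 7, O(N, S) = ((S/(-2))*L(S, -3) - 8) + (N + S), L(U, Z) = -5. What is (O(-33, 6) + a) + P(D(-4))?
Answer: 2957 + √14 ≈ 2960.7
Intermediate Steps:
O(N, S) = -8 + N + 7*S/2 (O(N, S) = ((S/(-2))*(-5) - 8) + (N + S) = ((S*(-½))*(-5) - 8) + (N + S) = (-S/2*(-5) - 8) + (N + S) = (5*S/2 - 8) + (N + S) = (-8 + 5*S/2) + (N + S) = -8 + N + 7*S/2)
P(K) = √2*√K (P(K) = √(2*K) = √2*√K)
(O(-33, 6) + a) + P(D(-4)) = ((-8 - 33 + (7/2)*6) + 2977) + √2*√7 = ((-8 - 33 + 21) + 2977) + √14 = (-20 + 2977) + √14 = 2957 + √14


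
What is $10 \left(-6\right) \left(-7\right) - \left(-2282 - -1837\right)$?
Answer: $865$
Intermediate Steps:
$10 \left(-6\right) \left(-7\right) - \left(-2282 - -1837\right) = \left(-60\right) \left(-7\right) - \left(-2282 + 1837\right) = 420 - -445 = 420 + 445 = 865$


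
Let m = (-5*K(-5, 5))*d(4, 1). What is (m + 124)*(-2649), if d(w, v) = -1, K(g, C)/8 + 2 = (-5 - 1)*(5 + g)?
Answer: -116556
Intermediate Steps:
K(g, C) = -256 - 48*g (K(g, C) = -16 + 8*((-5 - 1)*(5 + g)) = -16 + 8*(-6*(5 + g)) = -16 + 8*(-30 - 6*g) = -16 + (-240 - 48*g) = -256 - 48*g)
m = -80 (m = -5*(-256 - 48*(-5))*(-1) = -5*(-256 + 240)*(-1) = -5*(-16)*(-1) = 80*(-1) = -80)
(m + 124)*(-2649) = (-80 + 124)*(-2649) = 44*(-2649) = -116556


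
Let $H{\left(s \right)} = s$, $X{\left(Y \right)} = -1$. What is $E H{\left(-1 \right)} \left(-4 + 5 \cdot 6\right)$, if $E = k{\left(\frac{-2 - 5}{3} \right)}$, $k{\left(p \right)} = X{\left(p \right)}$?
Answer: $26$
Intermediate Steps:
$k{\left(p \right)} = -1$
$E = -1$
$E H{\left(-1 \right)} \left(-4 + 5 \cdot 6\right) = \left(-1\right) \left(-1\right) \left(-4 + 5 \cdot 6\right) = 1 \left(-4 + 30\right) = 1 \cdot 26 = 26$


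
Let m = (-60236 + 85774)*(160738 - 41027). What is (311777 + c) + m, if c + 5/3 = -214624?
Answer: 9171830008/3 ≈ 3.0573e+9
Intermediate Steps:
c = -643877/3 (c = -5/3 - 214624 = -643877/3 ≈ -2.1463e+5)
m = 3057179518 (m = 25538*119711 = 3057179518)
(311777 + c) + m = (311777 - 643877/3) + 3057179518 = 291454/3 + 3057179518 = 9171830008/3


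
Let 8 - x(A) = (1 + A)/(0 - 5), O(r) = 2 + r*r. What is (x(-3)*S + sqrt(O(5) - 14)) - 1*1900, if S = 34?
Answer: -8208/5 + sqrt(13) ≈ -1638.0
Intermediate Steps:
O(r) = 2 + r**2
x(A) = 41/5 + A/5 (x(A) = 8 - (1 + A)/(0 - 5) = 8 - (1 + A)/(-5) = 8 - (1 + A)*(-1)/5 = 8 - (-1/5 - A/5) = 8 + (1/5 + A/5) = 41/5 + A/5)
(x(-3)*S + sqrt(O(5) - 14)) - 1*1900 = ((41/5 + (1/5)*(-3))*34 + sqrt((2 + 5**2) - 14)) - 1*1900 = ((41/5 - 3/5)*34 + sqrt((2 + 25) - 14)) - 1900 = ((38/5)*34 + sqrt(27 - 14)) - 1900 = (1292/5 + sqrt(13)) - 1900 = -8208/5 + sqrt(13)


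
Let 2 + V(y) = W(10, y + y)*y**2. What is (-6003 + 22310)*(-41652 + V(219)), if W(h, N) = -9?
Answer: -7718152021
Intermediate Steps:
V(y) = -2 - 9*y**2
(-6003 + 22310)*(-41652 + V(219)) = (-6003 + 22310)*(-41652 + (-2 - 9*219**2)) = 16307*(-41652 + (-2 - 9*47961)) = 16307*(-41652 + (-2 - 431649)) = 16307*(-41652 - 431651) = 16307*(-473303) = -7718152021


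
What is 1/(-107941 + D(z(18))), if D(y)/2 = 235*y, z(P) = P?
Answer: -1/99481 ≈ -1.0052e-5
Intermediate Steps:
D(y) = 470*y (D(y) = 2*(235*y) = 470*y)
1/(-107941 + D(z(18))) = 1/(-107941 + 470*18) = 1/(-107941 + 8460) = 1/(-99481) = -1/99481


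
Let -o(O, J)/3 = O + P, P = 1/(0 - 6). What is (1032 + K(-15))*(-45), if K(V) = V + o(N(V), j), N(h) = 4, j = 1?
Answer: -90495/2 ≈ -45248.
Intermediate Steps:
P = -⅙ (P = 1/(-6) = -⅙ ≈ -0.16667)
o(O, J) = ½ - 3*O (o(O, J) = -3*(O - ⅙) = -3*(-⅙ + O) = ½ - 3*O)
K(V) = -23/2 + V (K(V) = V + (½ - 3*4) = V + (½ - 12) = V - 23/2 = -23/2 + V)
(1032 + K(-15))*(-45) = (1032 + (-23/2 - 15))*(-45) = (1032 - 53/2)*(-45) = (2011/2)*(-45) = -90495/2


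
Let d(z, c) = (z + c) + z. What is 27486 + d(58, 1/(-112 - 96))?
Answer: 5741215/208 ≈ 27602.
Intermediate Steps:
d(z, c) = c + 2*z (d(z, c) = (c + z) + z = c + 2*z)
27486 + d(58, 1/(-112 - 96)) = 27486 + (1/(-112 - 96) + 2*58) = 27486 + (1/(-208) + 116) = 27486 + (-1/208 + 116) = 27486 + 24127/208 = 5741215/208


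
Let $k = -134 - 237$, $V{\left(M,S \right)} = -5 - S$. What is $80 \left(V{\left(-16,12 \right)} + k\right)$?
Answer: $-31040$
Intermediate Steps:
$k = -371$
$80 \left(V{\left(-16,12 \right)} + k\right) = 80 \left(\left(-5 - 12\right) - 371\right) = 80 \left(-17 - 371\right) = 80 \left(-388\right) = -31040$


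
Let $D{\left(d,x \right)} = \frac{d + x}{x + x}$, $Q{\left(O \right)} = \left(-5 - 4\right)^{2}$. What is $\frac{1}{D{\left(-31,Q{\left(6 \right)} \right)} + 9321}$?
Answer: $\frac{81}{755026} \approx 0.00010728$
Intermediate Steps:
$Q{\left(O \right)} = 81$ ($Q{\left(O \right)} = \left(-9\right)^{2} = 81$)
$D{\left(d,x \right)} = \frac{d + x}{2 x}$
$\frac{1}{D{\left(-31,Q{\left(6 \right)} \right)} + 9321} = \frac{1}{\frac{-31 + 81}{2 \cdot 81} + 9321} = \frac{1}{\frac{1}{2} \cdot \frac{1}{81} \cdot 50 + 9321} = \frac{1}{\frac{25}{81} + 9321} = \frac{1}{\frac{755026}{81}} = \frac{81}{755026}$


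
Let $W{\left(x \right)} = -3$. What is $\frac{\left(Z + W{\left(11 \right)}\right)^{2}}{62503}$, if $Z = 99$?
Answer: $\frac{9216}{62503} \approx 0.14745$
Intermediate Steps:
$\frac{\left(Z + W{\left(11 \right)}\right)^{2}}{62503} = \frac{\left(99 - 3\right)^{2}}{62503} = 96^{2} \cdot \frac{1}{62503} = 9216 \cdot \frac{1}{62503} = \frac{9216}{62503}$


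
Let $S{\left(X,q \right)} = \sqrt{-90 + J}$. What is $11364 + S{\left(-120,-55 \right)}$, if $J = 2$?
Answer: $11364 + 2 i \sqrt{22} \approx 11364.0 + 9.3808 i$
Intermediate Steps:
$S{\left(X,q \right)} = 2 i \sqrt{22}$ ($S{\left(X,q \right)} = \sqrt{-90 + 2} = \sqrt{-88} = 2 i \sqrt{22}$)
$11364 + S{\left(-120,-55 \right)} = 11364 + 2 i \sqrt{22}$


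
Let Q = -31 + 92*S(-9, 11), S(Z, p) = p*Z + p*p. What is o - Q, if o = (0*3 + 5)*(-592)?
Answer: -4953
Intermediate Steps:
S(Z, p) = p² + Z*p (S(Z, p) = Z*p + p² = p² + Z*p)
Q = 1993 (Q = -31 + 92*(11*(-9 + 11)) = -31 + 92*(11*2) = -31 + 92*22 = -31 + 2024 = 1993)
o = -2960 (o = (0 + 5)*(-592) = 5*(-592) = -2960)
o - Q = -2960 - 1*1993 = -2960 - 1993 = -4953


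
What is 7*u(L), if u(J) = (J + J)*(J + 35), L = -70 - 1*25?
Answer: 79800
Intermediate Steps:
L = -95 (L = -70 - 25 = -95)
u(J) = 2*J*(35 + J) (u(J) = (2*J)*(35 + J) = 2*J*(35 + J))
7*u(L) = 7*(2*(-95)*(35 - 95)) = 7*(2*(-95)*(-60)) = 7*11400 = 79800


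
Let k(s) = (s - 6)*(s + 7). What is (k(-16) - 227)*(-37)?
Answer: 1073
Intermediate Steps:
k(s) = (-6 + s)*(7 + s)
(k(-16) - 227)*(-37) = ((-42 - 16 + (-16)**2) - 227)*(-37) = ((-42 - 16 + 256) - 227)*(-37) = (198 - 227)*(-37) = -29*(-37) = 1073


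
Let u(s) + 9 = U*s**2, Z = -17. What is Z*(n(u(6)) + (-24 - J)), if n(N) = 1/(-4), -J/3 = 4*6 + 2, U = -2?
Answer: -3655/4 ≈ -913.75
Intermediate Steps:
J = -78 (J = -3*(4*6 + 2) = -3*(24 + 2) = -3*26 = -78)
u(s) = -9 - 2*s**2
n(N) = -1/4
Z*(n(u(6)) + (-24 - J)) = -17*(-1/4 + (-24 - 1*(-78))) = -17*(-1/4 + (-24 + 78)) = -17*(-1/4 + 54) = -17*215/4 = -3655/4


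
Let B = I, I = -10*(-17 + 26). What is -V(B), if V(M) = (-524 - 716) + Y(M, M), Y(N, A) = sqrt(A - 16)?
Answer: 1240 - I*sqrt(106) ≈ 1240.0 - 10.296*I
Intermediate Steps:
I = -90 (I = -10*9 = -90)
Y(N, A) = sqrt(-16 + A)
B = -90
V(M) = -1240 + sqrt(-16 + M) (V(M) = (-524 - 716) + sqrt(-16 + M) = -1240 + sqrt(-16 + M))
-V(B) = -(-1240 + sqrt(-16 - 90)) = -(-1240 + sqrt(-106)) = -(-1240 + I*sqrt(106)) = 1240 - I*sqrt(106)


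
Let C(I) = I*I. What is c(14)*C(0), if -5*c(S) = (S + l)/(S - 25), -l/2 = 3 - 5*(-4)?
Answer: 0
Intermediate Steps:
C(I) = I²
l = -46 (l = -2*(3 - 5*(-4)) = -2*(3 + 20) = -2*23 = -46)
c(S) = -(-46 + S)/(5*(-25 + S)) (c(S) = -(S - 46)/(5*(S - 25)) = -(-46 + S)/(5*(-25 + S)))
c(14)*C(0) = ((46 - 1*14)/(5*(-25 + 14)))*0² = ((⅕)*(46 - 14)/(-11))*0 = ((⅕)*(-1/11)*32)*0 = -32/55*0 = 0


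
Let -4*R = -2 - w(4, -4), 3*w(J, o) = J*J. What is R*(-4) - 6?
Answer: -40/3 ≈ -13.333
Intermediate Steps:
w(J, o) = J²/3 (w(J, o) = (J*J)/3 = J²/3)
R = 11/6 (R = -(-2 - 4²/3)/4 = -(-2 - 16/3)/4 = -¼*(-22/3) = 11/6 ≈ 1.8333)
R*(-4) - 6 = (11/6)*(-4) - 6 = -22/3 - 6 = -40/3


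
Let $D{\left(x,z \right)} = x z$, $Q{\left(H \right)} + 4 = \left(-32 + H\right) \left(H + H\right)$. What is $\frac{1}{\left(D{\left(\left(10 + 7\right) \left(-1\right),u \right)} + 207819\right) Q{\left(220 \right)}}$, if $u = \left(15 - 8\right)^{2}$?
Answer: $\frac{1}{17121053976} \approx 5.8408 \cdot 10^{-11}$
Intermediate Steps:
$u = 49$ ($u = 7^{2} = 49$)
$Q{\left(H \right)} = -4 + 2 H \left(-32 + H\right)$ ($Q{\left(H \right)} = -4 + \left(-32 + H\right) \left(H + H\right) = -4 + \left(-32 + H\right) 2 H = -4 + 2 H \left(-32 + H\right)$)
$\frac{1}{\left(D{\left(\left(10 + 7\right) \left(-1\right),u \right)} + 207819\right) Q{\left(220 \right)}} = \frac{1}{\left(\left(10 + 7\right) \left(-1\right) 49 + 207819\right) \left(-4 - 14080 + 2 \cdot 220^{2}\right)} = \frac{1}{\left(17 \left(-1\right) 49 + 207819\right) \left(-4 - 14080 + 2 \cdot 48400\right)} = \frac{1}{\left(\left(-17\right) 49 + 207819\right) \left(-4 - 14080 + 96800\right)} = \frac{1}{\left(-833 + 207819\right) 82716} = \frac{1}{206986} \cdot \frac{1}{82716} = \frac{1}{17121053976}$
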